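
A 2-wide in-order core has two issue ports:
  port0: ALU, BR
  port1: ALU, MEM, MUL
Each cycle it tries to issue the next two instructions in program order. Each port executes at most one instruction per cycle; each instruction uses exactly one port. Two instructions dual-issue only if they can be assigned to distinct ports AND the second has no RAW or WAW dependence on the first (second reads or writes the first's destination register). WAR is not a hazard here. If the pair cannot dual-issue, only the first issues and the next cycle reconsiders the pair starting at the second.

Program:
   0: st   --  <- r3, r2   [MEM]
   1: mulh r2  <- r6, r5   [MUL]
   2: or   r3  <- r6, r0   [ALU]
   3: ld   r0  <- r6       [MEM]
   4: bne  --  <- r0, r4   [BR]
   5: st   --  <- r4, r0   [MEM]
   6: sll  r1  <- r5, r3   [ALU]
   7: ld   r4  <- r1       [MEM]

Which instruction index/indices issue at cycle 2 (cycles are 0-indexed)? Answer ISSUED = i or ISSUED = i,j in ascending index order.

#0 head=0: st.MEM i0 no-port MEM/MUL
#1 head=1: mulh.MUL+or.ALU i1,i2 pair
#2 head=3: ld.MEM i3 RAW r0
#3 head=4: bne.BR+st.MEM i4,i5 pair
#4 head=6: sll.ALU i6 RAW r1
#5 head=7: ld.MEM i7 tail

ISSUED = 3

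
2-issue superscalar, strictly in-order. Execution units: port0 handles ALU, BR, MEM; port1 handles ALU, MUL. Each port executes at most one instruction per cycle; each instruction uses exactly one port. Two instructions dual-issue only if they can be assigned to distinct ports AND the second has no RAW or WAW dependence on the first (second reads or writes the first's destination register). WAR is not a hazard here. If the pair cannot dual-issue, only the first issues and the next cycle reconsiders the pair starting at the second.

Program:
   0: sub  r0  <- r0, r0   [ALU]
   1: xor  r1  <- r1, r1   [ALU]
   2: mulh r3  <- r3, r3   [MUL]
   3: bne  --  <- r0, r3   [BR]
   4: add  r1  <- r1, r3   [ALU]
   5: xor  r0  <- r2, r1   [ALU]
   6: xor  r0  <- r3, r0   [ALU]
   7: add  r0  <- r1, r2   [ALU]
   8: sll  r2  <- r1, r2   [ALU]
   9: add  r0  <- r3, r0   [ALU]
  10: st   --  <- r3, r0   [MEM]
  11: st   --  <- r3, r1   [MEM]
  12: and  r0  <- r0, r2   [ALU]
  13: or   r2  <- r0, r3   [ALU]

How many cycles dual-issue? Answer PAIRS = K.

PAIRS = 4

  cy0 -> i0&i1 (sub.ALU xor.ALU) 2-wide
  cy1 -> i2 (mulh.MUL) RAW r3
  cy2 -> i3&i4 (bne.BR add.ALU) 2-wide
  cy3 -> i5 (xor.ALU) RAW+WAW r0
  cy4 -> i6 (xor.ALU) WAW r0
  cy5 -> i7&i8 (add.ALU sll.ALU) 2-wide
  cy6 -> i9 (add.ALU) RAW r0
  cy7 -> i10 (st.MEM) no-port MEM/MEM
  cy8 -> i11&i12 (st.MEM and.ALU) 2-wide
  cy9 -> i13 (or.ALU) tail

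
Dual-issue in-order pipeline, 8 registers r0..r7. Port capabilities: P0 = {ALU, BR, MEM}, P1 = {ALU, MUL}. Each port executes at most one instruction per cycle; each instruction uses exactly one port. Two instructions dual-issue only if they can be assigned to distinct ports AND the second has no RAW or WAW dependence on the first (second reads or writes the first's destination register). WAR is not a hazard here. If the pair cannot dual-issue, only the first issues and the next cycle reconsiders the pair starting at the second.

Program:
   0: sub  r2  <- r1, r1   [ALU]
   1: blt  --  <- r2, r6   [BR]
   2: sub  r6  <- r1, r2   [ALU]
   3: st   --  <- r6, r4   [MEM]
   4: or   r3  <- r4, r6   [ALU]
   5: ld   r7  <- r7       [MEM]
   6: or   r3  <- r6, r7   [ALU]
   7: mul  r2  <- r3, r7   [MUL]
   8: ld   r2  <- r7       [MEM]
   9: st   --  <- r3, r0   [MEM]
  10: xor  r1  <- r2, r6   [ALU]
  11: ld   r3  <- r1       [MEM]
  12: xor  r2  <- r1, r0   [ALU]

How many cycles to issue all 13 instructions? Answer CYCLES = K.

  cy0 -> i0 (sub) RAW r2
  cy1 -> i1/i2 (blt/sub) 2-wide
  cy2 -> i3/i4 (st/or) 2-wide
  cy3 -> i5 (ld) RAW r7
  cy4 -> i6 (or) RAW r3
  cy5 -> i7 (mul) WAW r2
  cy6 -> i8 (ld) no-port MEM/MEM
  cy7 -> i9/i10 (st/xor) 2-wide
  cy8 -> i11/i12 (ld/xor) 2-wide

CYCLES = 9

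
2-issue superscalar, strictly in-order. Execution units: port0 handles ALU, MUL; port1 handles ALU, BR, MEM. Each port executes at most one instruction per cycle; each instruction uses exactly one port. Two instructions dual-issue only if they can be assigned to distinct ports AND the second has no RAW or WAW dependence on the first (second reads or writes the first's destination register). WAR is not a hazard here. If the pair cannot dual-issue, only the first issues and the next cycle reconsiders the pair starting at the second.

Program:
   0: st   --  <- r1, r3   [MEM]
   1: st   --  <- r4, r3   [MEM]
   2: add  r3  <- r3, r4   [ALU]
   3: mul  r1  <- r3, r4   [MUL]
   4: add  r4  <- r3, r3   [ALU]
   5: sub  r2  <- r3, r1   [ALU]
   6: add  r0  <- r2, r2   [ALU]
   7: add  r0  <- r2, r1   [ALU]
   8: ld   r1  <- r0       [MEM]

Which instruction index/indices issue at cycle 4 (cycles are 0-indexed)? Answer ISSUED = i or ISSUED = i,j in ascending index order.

#0 head=0: st.MEM i0 no-port MEM/MEM
#1 head=1: st.MEM/add.ALU i1&i2 pair
#2 head=3: mul.MUL/add.ALU i3&i4 pair
#3 head=5: sub.ALU i5 RAW r2
#4 head=6: add.ALU i6 WAW r0
#5 head=7: add.ALU i7 RAW r0
#6 head=8: ld.MEM i8 tail

ISSUED = 6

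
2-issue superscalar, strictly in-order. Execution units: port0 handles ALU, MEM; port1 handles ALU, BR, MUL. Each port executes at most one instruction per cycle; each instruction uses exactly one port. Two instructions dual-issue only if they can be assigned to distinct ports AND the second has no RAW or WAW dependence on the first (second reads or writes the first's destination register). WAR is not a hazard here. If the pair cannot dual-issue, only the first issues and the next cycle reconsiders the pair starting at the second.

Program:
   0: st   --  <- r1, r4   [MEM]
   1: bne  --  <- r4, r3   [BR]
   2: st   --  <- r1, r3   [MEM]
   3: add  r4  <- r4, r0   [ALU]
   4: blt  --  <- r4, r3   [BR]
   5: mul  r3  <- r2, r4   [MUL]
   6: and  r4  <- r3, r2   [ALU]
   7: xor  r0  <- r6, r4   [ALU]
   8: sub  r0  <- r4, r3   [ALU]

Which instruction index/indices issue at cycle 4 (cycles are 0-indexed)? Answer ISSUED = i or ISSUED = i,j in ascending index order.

0. st.MEM;bne.BR @i0+i1  | pair
1. st.MEM;add.ALU @i2+i3  | pair
2. blt.BR @i4  | no-port BR/MUL
3. mul.MUL @i5  | RAW r3
4. and.ALU @i6  | RAW r4
5. xor.ALU @i7  | WAW r0
6. sub.ALU @i8  | tail

ISSUED = 6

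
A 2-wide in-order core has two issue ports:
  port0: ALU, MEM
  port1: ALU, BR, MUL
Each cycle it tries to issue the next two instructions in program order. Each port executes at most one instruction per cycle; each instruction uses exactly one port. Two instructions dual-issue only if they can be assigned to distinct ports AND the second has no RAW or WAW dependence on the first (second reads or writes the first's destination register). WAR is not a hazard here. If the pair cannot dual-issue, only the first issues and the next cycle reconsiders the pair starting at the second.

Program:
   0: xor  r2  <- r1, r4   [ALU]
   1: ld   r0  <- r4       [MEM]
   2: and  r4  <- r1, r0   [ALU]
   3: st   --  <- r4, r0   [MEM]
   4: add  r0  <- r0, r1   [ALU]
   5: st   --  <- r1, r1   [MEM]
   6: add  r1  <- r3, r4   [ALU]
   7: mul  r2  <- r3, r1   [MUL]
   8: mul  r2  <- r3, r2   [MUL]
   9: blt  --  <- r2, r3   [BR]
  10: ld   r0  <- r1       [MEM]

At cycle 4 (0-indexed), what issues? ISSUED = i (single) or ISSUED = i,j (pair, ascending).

  cy0 -> i0,i1 (xor.ALU/ld.MEM) pair
  cy1 -> i2 (and.ALU) RAW r4
  cy2 -> i3,i4 (st.MEM/add.ALU) pair
  cy3 -> i5,i6 (st.MEM/add.ALU) pair
  cy4 -> i7 (mul.MUL) no-port MUL/MUL
  cy5 -> i8 (mul.MUL) no-port MUL/BR
  cy6 -> i9,i10 (blt.BR/ld.MEM) pair

ISSUED = 7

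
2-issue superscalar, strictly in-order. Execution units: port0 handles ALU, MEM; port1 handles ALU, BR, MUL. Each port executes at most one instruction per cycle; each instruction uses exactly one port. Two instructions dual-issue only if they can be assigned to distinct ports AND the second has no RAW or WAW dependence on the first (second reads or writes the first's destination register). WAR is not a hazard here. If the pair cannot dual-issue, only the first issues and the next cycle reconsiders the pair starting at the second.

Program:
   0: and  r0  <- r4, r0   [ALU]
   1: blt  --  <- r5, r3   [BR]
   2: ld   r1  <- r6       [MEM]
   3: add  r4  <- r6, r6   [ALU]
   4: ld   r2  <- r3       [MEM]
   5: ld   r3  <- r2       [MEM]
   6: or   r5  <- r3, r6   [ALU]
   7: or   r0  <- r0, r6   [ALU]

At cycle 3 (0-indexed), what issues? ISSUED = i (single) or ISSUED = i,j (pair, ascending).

#0 head=0: and/blt i0+i1 pair
#1 head=2: ld/add i2+i3 pair
#2 head=4: ld i4 no-port MEM/MEM
#3 head=5: ld i5 RAW r3
#4 head=6: or/or i6+i7 pair

ISSUED = 5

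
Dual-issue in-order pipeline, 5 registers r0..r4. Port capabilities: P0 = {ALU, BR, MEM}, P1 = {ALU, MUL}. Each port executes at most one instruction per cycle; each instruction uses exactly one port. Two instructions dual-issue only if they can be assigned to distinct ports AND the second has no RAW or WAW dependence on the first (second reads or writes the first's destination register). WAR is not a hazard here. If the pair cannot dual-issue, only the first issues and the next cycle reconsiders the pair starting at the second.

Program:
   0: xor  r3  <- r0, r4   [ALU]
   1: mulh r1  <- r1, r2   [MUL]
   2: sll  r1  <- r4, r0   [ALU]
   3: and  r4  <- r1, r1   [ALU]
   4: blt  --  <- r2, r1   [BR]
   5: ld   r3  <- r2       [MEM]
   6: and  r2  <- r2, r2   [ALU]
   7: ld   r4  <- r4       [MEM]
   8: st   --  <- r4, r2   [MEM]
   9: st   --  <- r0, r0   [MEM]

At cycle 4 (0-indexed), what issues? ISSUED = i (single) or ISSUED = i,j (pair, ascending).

ISSUED = 7

#0 head=0: xor/mulh i0/i1 dual
#1 head=2: sll i2 RAW r1
#2 head=3: and/blt i3/i4 dual
#3 head=5: ld/and i5/i6 dual
#4 head=7: ld i7 no-port MEM/MEM
#5 head=8: st i8 no-port MEM/MEM
#6 head=9: st i9 tail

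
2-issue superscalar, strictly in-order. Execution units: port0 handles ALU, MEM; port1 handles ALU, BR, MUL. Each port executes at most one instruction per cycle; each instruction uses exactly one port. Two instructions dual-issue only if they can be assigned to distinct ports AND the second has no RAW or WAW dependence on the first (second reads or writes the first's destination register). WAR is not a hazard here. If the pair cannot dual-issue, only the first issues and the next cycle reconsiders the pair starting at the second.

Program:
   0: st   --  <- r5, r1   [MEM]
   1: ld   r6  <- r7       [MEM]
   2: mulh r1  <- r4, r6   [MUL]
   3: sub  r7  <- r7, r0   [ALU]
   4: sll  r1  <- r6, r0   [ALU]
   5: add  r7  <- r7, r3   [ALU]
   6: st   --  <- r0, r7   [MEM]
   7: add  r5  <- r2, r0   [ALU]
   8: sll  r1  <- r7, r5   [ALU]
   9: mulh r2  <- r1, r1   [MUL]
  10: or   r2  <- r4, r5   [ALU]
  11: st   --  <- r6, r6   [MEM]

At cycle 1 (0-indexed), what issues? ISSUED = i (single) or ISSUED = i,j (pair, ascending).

  cy0 -> i0 (st) no-port MEM/MEM
  cy1 -> i1 (ld) RAW r6
  cy2 -> i2,i3 (mulh sub) dual
  cy3 -> i4,i5 (sll add) dual
  cy4 -> i6,i7 (st add) dual
  cy5 -> i8 (sll) RAW r1
  cy6 -> i9 (mulh) WAW r2
  cy7 -> i10,i11 (or st) dual

ISSUED = 1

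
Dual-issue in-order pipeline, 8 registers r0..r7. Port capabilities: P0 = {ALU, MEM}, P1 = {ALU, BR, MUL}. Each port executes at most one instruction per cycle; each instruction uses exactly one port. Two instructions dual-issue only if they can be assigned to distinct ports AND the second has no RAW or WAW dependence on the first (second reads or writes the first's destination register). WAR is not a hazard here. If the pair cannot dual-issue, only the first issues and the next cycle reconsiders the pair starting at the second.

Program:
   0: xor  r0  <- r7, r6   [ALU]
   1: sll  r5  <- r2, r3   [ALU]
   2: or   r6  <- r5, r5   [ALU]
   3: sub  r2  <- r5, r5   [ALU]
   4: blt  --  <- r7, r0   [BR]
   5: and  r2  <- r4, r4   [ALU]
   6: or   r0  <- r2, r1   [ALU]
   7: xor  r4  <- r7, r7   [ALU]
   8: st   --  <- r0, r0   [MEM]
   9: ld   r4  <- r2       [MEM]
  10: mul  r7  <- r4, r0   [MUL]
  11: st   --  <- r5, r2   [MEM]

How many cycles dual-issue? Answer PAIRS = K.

PAIRS = 5

#0 head=0: xor/sll i0&i1 2-wide
#1 head=2: or/sub i2&i3 2-wide
#2 head=4: blt/and i4&i5 2-wide
#3 head=6: or/xor i6&i7 2-wide
#4 head=8: st i8 no-port MEM/MEM
#5 head=9: ld i9 RAW r4
#6 head=10: mul/st i10&i11 2-wide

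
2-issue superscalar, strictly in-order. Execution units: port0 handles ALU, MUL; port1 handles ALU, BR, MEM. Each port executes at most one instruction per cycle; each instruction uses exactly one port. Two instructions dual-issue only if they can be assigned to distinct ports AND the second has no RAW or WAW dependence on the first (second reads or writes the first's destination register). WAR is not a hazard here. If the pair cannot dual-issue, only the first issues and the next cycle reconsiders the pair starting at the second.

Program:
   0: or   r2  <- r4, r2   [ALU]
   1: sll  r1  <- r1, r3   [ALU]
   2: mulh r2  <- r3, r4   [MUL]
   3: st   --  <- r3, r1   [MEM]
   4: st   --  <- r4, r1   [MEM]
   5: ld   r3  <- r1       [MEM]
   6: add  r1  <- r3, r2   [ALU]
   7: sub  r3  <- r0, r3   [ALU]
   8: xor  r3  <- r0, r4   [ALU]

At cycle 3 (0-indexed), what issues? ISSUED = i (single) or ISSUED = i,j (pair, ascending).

ISSUED = 5

  cy0 -> i0+i1 (or;sll) 2-wide
  cy1 -> i2+i3 (mulh;st) 2-wide
  cy2 -> i4 (st) no-port MEM/MEM
  cy3 -> i5 (ld) RAW r3
  cy4 -> i6+i7 (add;sub) 2-wide
  cy5 -> i8 (xor) tail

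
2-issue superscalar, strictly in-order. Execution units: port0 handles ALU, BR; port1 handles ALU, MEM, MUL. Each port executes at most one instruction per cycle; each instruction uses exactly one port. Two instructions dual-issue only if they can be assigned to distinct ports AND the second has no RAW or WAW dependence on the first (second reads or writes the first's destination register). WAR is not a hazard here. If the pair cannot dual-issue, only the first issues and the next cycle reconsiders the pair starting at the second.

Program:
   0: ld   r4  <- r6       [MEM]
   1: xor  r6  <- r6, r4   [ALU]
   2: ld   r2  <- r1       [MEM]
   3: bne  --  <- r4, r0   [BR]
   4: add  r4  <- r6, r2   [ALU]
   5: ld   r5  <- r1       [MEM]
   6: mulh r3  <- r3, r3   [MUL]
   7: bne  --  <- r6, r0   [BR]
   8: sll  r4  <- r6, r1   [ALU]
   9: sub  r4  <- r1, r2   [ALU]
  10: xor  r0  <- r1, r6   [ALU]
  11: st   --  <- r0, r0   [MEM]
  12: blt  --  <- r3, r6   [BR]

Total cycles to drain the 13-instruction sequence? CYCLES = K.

  cy0 -> i0 (ld) RAW r4
  cy1 -> i1&i2 (xor ld) 2-wide
  cy2 -> i3&i4 (bne add) 2-wide
  cy3 -> i5 (ld) no-port MEM/MUL
  cy4 -> i6&i7 (mulh bne) 2-wide
  cy5 -> i8 (sll) WAW r4
  cy6 -> i9&i10 (sub xor) 2-wide
  cy7 -> i11&i12 (st blt) 2-wide

CYCLES = 8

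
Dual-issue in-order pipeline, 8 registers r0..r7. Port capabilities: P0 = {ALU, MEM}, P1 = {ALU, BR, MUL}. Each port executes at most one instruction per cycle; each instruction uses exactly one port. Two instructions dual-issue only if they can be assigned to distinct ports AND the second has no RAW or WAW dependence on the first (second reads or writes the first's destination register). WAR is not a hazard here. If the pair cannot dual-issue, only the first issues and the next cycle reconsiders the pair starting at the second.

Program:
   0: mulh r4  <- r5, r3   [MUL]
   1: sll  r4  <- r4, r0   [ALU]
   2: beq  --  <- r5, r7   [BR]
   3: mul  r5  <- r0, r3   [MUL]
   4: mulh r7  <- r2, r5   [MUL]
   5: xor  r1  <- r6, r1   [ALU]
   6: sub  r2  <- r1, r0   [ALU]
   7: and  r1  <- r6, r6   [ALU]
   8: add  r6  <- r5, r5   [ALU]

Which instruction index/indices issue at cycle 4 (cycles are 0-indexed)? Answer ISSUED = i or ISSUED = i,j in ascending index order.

ISSUED = 6,7

[0] i0  mulh.MUL  -- RAW+WAW r4
[1] i1+i2  sll.ALU/beq.BR  -- pair
[2] i3  mul.MUL  -- no-port MUL/MUL
[3] i4+i5  mulh.MUL/xor.ALU  -- pair
[4] i6+i7  sub.ALU/and.ALU  -- pair
[5] i8  add.ALU  -- tail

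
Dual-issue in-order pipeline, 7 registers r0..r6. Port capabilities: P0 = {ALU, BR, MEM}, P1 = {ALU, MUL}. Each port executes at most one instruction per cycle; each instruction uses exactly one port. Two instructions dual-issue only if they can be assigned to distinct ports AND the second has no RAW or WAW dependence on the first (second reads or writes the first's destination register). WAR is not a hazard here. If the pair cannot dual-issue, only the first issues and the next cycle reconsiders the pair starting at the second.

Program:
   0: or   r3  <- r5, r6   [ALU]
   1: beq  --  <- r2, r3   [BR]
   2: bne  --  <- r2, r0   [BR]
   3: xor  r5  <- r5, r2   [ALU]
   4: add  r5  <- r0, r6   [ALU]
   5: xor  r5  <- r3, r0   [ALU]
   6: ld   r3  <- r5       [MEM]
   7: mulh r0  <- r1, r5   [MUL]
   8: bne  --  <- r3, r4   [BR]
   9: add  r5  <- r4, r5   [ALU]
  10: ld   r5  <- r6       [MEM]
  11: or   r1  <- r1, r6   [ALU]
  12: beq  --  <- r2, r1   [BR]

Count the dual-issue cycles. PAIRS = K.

[0] i0  or.ALU  -- RAW r3
[1] i1  beq.BR  -- no-port BR/BR
[2] i2&i3  bne.BR/xor.ALU  -- dual
[3] i4  add.ALU  -- WAW r5
[4] i5  xor.ALU  -- RAW r5
[5] i6&i7  ld.MEM/mulh.MUL  -- dual
[6] i8&i9  bne.BR/add.ALU  -- dual
[7] i10&i11  ld.MEM/or.ALU  -- dual
[8] i12  beq.BR  -- tail

PAIRS = 4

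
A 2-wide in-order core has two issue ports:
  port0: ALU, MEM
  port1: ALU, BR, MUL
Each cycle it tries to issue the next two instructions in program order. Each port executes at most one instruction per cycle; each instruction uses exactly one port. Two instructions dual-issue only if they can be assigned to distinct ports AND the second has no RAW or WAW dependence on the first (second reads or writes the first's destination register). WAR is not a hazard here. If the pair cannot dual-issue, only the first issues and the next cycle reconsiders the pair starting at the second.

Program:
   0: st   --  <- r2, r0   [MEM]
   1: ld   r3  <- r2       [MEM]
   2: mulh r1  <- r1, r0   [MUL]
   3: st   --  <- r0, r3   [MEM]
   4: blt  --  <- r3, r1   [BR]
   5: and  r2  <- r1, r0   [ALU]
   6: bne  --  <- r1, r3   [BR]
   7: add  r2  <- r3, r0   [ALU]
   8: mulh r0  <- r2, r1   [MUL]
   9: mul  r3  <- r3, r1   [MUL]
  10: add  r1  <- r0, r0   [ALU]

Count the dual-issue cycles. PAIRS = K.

PAIRS = 4

[0] i0  st.MEM  -- no-port MEM/MEM
[1] i1+i2  ld.MEM;mulh.MUL  -- dual
[2] i3+i4  st.MEM;blt.BR  -- dual
[3] i5+i6  and.ALU;bne.BR  -- dual
[4] i7  add.ALU  -- RAW r2
[5] i8  mulh.MUL  -- no-port MUL/MUL
[6] i9+i10  mul.MUL;add.ALU  -- dual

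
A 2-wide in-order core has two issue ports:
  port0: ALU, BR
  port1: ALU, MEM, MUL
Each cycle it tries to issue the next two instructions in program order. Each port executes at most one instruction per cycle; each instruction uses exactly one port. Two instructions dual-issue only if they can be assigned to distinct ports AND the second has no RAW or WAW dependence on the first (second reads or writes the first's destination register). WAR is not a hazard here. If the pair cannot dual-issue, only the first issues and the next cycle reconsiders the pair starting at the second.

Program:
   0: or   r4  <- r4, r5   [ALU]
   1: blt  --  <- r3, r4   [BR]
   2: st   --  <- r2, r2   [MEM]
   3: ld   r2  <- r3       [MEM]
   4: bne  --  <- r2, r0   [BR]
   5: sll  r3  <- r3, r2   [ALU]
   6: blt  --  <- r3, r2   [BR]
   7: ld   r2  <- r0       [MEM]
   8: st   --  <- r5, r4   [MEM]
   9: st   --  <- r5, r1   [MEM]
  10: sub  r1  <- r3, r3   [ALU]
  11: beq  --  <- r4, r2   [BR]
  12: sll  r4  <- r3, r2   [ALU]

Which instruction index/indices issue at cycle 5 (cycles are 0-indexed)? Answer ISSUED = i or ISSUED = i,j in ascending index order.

0. or @i0  | RAW r4
1. blt+st @i1/i2  | pair
2. ld @i3  | RAW r2
3. bne+sll @i4/i5  | pair
4. blt+ld @i6/i7  | pair
5. st @i8  | no-port MEM/MEM
6. st+sub @i9/i10  | pair
7. beq+sll @i11/i12  | pair

ISSUED = 8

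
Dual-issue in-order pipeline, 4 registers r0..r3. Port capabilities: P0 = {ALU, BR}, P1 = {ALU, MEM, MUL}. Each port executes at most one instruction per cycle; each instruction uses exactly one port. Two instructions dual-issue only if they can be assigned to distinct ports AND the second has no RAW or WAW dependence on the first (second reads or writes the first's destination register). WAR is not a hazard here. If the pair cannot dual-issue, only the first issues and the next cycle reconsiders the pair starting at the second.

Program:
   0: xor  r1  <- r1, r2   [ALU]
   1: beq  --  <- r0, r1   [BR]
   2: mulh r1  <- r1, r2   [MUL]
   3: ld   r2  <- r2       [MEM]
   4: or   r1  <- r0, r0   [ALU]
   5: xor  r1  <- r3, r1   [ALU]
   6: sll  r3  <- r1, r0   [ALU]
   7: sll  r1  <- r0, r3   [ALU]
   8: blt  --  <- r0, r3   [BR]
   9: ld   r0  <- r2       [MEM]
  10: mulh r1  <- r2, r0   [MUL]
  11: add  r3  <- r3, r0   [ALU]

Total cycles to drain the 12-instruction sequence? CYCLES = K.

CYCLES = 8

  cy0 -> i0 (xor) RAW r1
  cy1 -> i1/i2 (beq;mulh) 2-wide
  cy2 -> i3/i4 (ld;or) 2-wide
  cy3 -> i5 (xor) RAW r1
  cy4 -> i6 (sll) RAW r3
  cy5 -> i7/i8 (sll;blt) 2-wide
  cy6 -> i9 (ld) no-port MEM/MUL
  cy7 -> i10/i11 (mulh;add) 2-wide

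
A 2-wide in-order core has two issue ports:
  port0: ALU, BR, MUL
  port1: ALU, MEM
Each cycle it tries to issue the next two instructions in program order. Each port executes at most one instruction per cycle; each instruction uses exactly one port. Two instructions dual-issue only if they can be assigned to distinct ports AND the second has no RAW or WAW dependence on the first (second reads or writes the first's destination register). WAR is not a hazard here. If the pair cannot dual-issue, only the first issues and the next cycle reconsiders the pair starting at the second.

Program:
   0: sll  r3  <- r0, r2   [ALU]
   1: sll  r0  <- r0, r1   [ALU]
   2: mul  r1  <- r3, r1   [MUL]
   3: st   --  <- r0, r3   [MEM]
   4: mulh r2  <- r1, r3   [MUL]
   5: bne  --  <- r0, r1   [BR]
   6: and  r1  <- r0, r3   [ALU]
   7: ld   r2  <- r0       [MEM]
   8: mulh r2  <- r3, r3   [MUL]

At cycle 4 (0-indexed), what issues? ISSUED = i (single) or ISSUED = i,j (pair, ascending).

ISSUED = 7

t=0 i0+i1:sll/sll ; dual
t=1 i2+i3:mul/st ; dual
t=2 i4:mulh ; no-port MUL/BR
t=3 i5+i6:bne/and ; dual
t=4 i7:ld ; WAW r2
t=5 i8:mulh ; tail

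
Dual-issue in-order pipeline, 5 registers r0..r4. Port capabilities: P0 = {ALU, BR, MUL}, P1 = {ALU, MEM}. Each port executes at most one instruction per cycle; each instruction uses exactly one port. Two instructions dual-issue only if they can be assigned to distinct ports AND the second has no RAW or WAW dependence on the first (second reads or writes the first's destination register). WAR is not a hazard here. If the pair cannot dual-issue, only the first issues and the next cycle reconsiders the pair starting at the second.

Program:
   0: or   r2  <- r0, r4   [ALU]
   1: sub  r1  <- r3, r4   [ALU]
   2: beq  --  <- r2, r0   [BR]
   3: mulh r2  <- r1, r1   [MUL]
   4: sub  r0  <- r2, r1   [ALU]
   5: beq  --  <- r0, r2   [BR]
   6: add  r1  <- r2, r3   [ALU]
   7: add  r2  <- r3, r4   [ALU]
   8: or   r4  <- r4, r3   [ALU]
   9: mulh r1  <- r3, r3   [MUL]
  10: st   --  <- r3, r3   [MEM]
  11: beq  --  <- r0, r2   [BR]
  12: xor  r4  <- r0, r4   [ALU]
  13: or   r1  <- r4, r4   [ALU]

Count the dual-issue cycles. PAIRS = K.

PAIRS = 5

c0: i0/i1 or.ALU sub.ALU  pair
c1: i2 beq.BR  no-port BR/MUL
c2: i3 mulh.MUL  RAW r2
c3: i4 sub.ALU  RAW r0
c4: i5/i6 beq.BR add.ALU  pair
c5: i7/i8 add.ALU or.ALU  pair
c6: i9/i10 mulh.MUL st.MEM  pair
c7: i11/i12 beq.BR xor.ALU  pair
c8: i13 or.ALU  tail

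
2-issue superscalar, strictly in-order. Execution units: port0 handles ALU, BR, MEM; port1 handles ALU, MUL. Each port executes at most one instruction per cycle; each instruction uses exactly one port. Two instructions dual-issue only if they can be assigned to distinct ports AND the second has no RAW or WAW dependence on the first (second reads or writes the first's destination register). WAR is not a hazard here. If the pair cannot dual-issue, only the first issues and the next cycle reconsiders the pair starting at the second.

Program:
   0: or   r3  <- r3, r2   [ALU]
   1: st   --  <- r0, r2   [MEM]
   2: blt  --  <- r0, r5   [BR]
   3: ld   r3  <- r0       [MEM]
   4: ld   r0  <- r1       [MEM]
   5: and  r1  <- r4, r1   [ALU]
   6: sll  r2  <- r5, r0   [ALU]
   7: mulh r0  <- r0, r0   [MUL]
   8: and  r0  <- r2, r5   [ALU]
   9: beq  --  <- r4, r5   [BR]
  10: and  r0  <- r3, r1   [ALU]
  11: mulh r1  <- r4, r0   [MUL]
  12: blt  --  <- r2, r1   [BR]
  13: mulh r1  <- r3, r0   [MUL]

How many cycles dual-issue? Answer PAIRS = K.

PAIRS = 5

#0 head=0: or;st i0+i1 pair
#1 head=2: blt i2 no-port BR/MEM
#2 head=3: ld i3 no-port MEM/MEM
#3 head=4: ld;and i4+i5 pair
#4 head=6: sll;mulh i6+i7 pair
#5 head=8: and;beq i8+i9 pair
#6 head=10: and i10 RAW r0
#7 head=11: mulh i11 RAW r1
#8 head=12: blt;mulh i12+i13 pair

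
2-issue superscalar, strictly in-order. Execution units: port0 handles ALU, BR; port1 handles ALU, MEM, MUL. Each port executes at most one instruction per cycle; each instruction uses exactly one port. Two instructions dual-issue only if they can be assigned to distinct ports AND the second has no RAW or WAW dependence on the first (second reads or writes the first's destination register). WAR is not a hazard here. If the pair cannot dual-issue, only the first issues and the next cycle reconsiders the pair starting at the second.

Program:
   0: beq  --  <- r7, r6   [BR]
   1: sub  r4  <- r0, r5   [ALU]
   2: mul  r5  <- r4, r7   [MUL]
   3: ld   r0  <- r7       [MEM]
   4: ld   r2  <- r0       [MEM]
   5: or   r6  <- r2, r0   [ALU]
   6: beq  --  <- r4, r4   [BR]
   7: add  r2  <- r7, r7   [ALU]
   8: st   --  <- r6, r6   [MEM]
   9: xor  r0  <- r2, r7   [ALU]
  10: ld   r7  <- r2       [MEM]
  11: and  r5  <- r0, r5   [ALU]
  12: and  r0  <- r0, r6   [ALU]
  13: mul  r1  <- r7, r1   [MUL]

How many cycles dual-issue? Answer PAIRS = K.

PAIRS = 5

t=0 i0&i1:beq sub ; pair
t=1 i2:mul ; no-port MUL/MEM
t=2 i3:ld ; no-port MEM/MEM
t=3 i4:ld ; RAW r2
t=4 i5&i6:or beq ; pair
t=5 i7&i8:add st ; pair
t=6 i9&i10:xor ld ; pair
t=7 i11&i12:and and ; pair
t=8 i13:mul ; tail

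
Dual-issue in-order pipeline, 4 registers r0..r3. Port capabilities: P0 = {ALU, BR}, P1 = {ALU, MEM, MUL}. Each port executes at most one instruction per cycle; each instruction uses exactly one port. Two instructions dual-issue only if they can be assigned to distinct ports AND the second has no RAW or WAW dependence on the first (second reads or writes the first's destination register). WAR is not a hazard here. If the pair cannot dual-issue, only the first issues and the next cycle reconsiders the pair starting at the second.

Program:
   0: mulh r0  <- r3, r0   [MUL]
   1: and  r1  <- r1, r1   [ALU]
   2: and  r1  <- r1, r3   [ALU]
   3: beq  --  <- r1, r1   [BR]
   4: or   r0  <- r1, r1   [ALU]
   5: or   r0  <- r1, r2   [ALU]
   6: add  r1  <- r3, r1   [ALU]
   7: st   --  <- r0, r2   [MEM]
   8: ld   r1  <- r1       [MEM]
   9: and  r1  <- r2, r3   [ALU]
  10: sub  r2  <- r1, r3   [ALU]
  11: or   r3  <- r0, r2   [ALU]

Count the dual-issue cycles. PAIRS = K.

  cy0 -> i0/i1 (mulh.MUL and.ALU) pair
  cy1 -> i2 (and.ALU) RAW r1
  cy2 -> i3/i4 (beq.BR or.ALU) pair
  cy3 -> i5/i6 (or.ALU add.ALU) pair
  cy4 -> i7 (st.MEM) no-port MEM/MEM
  cy5 -> i8 (ld.MEM) WAW r1
  cy6 -> i9 (and.ALU) RAW r1
  cy7 -> i10 (sub.ALU) RAW r2
  cy8 -> i11 (or.ALU) tail

PAIRS = 3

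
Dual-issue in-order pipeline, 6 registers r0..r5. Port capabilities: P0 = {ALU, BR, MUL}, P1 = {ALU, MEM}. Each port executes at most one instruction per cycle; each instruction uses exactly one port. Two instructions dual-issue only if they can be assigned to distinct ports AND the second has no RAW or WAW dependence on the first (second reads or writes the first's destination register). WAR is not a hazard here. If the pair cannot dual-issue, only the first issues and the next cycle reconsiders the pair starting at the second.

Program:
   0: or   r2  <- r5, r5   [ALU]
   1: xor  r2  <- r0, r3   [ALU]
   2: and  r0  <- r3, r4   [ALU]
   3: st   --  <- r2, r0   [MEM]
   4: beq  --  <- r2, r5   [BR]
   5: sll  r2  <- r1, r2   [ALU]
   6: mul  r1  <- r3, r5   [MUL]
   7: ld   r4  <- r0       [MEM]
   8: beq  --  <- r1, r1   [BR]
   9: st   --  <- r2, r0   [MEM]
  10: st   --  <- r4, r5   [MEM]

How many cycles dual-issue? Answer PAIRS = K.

c0: i0 or.ALU  WAW r2
c1: i1&i2 xor.ALU;and.ALU  2-wide
c2: i3&i4 st.MEM;beq.BR  2-wide
c3: i5&i6 sll.ALU;mul.MUL  2-wide
c4: i7&i8 ld.MEM;beq.BR  2-wide
c5: i9 st.MEM  no-port MEM/MEM
c6: i10 st.MEM  tail

PAIRS = 4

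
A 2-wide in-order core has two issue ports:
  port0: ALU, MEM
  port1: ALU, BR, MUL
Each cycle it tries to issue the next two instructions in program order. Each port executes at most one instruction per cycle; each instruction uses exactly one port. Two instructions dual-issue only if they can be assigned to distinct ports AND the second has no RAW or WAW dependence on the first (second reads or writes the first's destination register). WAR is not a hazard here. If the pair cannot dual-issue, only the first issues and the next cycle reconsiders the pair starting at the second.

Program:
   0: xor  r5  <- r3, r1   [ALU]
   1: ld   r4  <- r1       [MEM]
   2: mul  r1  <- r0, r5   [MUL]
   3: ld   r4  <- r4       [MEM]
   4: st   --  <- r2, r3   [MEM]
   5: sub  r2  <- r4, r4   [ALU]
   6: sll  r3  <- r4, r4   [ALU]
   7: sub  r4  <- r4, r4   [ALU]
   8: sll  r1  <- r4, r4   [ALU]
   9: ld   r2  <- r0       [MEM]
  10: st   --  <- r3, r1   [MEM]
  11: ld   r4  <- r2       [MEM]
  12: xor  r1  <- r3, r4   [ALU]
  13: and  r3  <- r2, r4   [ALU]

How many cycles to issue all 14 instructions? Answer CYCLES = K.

CYCLES = 8

  cy0 -> i0+i1 (xor.ALU ld.MEM) pair
  cy1 -> i2+i3 (mul.MUL ld.MEM) pair
  cy2 -> i4+i5 (st.MEM sub.ALU) pair
  cy3 -> i6+i7 (sll.ALU sub.ALU) pair
  cy4 -> i8+i9 (sll.ALU ld.MEM) pair
  cy5 -> i10 (st.MEM) no-port MEM/MEM
  cy6 -> i11 (ld.MEM) RAW r4
  cy7 -> i12+i13 (xor.ALU and.ALU) pair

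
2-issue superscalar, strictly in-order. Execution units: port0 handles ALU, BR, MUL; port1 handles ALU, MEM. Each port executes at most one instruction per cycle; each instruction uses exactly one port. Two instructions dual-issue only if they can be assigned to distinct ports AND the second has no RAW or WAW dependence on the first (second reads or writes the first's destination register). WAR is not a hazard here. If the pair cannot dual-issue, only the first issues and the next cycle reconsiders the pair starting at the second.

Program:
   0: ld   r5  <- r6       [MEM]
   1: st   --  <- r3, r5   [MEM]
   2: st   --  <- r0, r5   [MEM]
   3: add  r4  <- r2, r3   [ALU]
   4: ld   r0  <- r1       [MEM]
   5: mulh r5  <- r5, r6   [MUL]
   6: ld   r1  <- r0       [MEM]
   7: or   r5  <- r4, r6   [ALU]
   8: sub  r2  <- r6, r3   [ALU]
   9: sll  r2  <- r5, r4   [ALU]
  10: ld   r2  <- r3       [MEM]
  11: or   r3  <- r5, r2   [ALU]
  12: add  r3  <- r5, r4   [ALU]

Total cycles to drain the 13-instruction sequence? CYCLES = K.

CYCLES = 10

[0] i0  ld  -- no-port MEM/MEM
[1] i1  st  -- no-port MEM/MEM
[2] i2&i3  st/add  -- 2-wide
[3] i4&i5  ld/mulh  -- 2-wide
[4] i6&i7  ld/or  -- 2-wide
[5] i8  sub  -- WAW r2
[6] i9  sll  -- WAW r2
[7] i10  ld  -- RAW r2
[8] i11  or  -- WAW r3
[9] i12  add  -- tail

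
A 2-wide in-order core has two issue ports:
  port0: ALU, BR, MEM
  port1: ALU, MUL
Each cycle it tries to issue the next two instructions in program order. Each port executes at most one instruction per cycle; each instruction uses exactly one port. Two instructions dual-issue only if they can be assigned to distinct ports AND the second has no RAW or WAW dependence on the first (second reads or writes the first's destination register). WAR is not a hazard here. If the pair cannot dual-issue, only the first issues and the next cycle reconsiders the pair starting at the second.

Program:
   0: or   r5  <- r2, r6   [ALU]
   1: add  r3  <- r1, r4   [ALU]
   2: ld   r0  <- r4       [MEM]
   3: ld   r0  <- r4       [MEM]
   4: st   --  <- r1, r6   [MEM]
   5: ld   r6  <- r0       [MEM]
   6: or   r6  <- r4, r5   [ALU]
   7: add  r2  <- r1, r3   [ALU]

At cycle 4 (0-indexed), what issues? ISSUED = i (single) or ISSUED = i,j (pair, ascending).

ISSUED = 5

#0 head=0: or/add i0+i1 dual
#1 head=2: ld i2 no-port MEM/MEM
#2 head=3: ld i3 no-port MEM/MEM
#3 head=4: st i4 no-port MEM/MEM
#4 head=5: ld i5 WAW r6
#5 head=6: or/add i6+i7 dual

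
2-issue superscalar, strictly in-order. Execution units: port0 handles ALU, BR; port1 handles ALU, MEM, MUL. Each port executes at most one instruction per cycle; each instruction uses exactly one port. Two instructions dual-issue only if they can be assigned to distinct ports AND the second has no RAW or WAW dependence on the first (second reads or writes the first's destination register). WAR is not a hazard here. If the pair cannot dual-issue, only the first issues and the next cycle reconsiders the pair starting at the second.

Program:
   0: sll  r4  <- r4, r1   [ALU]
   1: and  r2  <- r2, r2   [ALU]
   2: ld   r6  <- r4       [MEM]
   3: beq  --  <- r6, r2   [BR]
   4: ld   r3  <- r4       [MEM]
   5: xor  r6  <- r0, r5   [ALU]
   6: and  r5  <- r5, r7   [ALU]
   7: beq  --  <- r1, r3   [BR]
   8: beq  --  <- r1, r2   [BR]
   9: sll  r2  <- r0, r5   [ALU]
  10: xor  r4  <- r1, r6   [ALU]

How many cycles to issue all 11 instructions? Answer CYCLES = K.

c0: i0+i1 sll.ALU and.ALU  pair
c1: i2 ld.MEM  RAW r6
c2: i3+i4 beq.BR ld.MEM  pair
c3: i5+i6 xor.ALU and.ALU  pair
c4: i7 beq.BR  no-port BR/BR
c5: i8+i9 beq.BR sll.ALU  pair
c6: i10 xor.ALU  tail

CYCLES = 7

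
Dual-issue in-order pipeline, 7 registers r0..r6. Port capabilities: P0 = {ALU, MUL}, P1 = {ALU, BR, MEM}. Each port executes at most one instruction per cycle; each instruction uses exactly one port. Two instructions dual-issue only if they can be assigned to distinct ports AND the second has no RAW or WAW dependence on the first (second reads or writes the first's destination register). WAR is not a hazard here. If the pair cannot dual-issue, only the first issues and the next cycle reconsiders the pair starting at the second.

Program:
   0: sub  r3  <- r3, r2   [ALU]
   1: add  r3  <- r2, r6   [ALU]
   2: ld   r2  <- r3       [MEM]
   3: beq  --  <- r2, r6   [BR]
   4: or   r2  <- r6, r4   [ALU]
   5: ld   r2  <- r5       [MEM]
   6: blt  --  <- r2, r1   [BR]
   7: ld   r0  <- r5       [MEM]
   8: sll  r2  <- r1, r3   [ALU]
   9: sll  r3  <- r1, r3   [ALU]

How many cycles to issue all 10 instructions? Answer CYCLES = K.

CYCLES = 8

  cy0 -> i0 (sub) WAW r3
  cy1 -> i1 (add) RAW r3
  cy2 -> i2 (ld) no-port MEM/BR
  cy3 -> i3,i4 (beq or) pair
  cy4 -> i5 (ld) no-port MEM/BR
  cy5 -> i6 (blt) no-port BR/MEM
  cy6 -> i7,i8 (ld sll) pair
  cy7 -> i9 (sll) tail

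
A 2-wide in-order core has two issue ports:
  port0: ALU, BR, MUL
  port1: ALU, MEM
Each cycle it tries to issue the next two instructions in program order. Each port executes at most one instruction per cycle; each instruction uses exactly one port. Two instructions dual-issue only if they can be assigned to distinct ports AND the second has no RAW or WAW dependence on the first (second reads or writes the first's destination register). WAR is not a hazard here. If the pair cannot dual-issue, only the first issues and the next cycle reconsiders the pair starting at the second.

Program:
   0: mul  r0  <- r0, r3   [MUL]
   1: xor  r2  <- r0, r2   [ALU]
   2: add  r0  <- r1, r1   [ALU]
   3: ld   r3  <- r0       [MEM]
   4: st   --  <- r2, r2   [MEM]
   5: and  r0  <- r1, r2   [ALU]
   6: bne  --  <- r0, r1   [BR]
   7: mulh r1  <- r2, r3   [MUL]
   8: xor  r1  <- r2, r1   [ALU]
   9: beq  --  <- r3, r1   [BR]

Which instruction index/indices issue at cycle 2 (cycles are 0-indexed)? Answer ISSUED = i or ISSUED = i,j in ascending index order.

ISSUED = 3

[0] i0  mul.MUL  -- RAW r0
[1] i1&i2  xor.ALU;add.ALU  -- 2-wide
[2] i3  ld.MEM  -- no-port MEM/MEM
[3] i4&i5  st.MEM;and.ALU  -- 2-wide
[4] i6  bne.BR  -- no-port BR/MUL
[5] i7  mulh.MUL  -- RAW+WAW r1
[6] i8  xor.ALU  -- RAW r1
[7] i9  beq.BR  -- tail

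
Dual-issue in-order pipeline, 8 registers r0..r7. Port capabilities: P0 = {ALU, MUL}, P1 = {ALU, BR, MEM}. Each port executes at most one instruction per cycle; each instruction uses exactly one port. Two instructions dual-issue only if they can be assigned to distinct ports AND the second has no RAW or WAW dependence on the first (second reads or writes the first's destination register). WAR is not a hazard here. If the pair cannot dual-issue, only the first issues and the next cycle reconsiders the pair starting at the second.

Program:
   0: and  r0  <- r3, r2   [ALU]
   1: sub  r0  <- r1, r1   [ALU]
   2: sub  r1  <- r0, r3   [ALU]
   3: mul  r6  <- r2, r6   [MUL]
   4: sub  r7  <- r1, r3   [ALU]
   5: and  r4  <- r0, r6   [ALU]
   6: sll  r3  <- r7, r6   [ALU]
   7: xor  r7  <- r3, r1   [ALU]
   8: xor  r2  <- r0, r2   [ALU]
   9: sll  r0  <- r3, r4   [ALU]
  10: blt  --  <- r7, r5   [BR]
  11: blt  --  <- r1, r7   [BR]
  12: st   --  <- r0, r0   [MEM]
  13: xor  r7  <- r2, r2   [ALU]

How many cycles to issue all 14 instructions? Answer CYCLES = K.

  cy0 -> i0 (and) WAW r0
  cy1 -> i1 (sub) RAW r0
  cy2 -> i2&i3 (sub;mul) pair
  cy3 -> i4&i5 (sub;and) pair
  cy4 -> i6 (sll) RAW r3
  cy5 -> i7&i8 (xor;xor) pair
  cy6 -> i9&i10 (sll;blt) pair
  cy7 -> i11 (blt) no-port BR/MEM
  cy8 -> i12&i13 (st;xor) pair

CYCLES = 9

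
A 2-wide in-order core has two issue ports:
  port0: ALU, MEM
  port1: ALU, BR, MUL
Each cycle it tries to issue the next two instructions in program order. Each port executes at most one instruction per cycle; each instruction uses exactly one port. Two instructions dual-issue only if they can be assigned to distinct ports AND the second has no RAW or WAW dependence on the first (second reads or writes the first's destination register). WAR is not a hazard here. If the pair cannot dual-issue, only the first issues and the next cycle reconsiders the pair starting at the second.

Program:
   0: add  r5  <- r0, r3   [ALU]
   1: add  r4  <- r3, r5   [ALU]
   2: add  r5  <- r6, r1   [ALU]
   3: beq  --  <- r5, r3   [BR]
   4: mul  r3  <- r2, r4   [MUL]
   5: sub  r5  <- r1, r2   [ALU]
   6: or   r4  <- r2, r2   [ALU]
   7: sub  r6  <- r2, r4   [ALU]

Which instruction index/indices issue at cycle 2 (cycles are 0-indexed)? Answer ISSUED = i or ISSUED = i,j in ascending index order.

0. add.ALU @i0  | RAW r5
1. add.ALU+add.ALU @i1&i2  | dual
2. beq.BR @i3  | no-port BR/MUL
3. mul.MUL+sub.ALU @i4&i5  | dual
4. or.ALU @i6  | RAW r4
5. sub.ALU @i7  | tail

ISSUED = 3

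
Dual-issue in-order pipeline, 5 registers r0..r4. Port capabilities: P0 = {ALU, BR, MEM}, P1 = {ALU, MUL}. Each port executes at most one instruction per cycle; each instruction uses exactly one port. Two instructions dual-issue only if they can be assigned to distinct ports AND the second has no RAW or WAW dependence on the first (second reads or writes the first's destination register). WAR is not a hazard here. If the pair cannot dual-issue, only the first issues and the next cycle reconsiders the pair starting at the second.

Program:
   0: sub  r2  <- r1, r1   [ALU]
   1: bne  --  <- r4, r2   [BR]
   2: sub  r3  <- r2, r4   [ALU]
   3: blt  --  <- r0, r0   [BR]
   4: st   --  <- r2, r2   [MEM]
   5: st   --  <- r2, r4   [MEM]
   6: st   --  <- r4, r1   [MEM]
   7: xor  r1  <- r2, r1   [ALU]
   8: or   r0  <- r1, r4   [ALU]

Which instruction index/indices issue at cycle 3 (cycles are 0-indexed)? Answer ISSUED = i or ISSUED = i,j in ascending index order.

ISSUED = 4

  cy0 -> i0 (sub.ALU) RAW r2
  cy1 -> i1,i2 (bne.BR sub.ALU) dual
  cy2 -> i3 (blt.BR) no-port BR/MEM
  cy3 -> i4 (st.MEM) no-port MEM/MEM
  cy4 -> i5 (st.MEM) no-port MEM/MEM
  cy5 -> i6,i7 (st.MEM xor.ALU) dual
  cy6 -> i8 (or.ALU) tail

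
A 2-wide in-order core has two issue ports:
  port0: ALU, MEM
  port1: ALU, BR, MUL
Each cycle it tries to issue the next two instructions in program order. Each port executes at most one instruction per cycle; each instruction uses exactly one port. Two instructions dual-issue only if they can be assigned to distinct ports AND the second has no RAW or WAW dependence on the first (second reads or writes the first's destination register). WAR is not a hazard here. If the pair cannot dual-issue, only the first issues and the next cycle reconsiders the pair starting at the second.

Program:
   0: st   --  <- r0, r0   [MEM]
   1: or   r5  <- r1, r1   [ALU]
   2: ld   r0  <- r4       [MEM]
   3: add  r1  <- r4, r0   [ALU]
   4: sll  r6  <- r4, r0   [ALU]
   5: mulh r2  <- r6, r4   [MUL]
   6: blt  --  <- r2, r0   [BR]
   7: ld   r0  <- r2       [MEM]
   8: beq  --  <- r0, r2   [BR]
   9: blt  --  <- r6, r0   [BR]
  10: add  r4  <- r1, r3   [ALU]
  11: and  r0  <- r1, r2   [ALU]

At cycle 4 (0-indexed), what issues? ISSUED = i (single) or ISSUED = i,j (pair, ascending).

t=0 i0+i1:st;or ; dual
t=1 i2:ld ; RAW r0
t=2 i3+i4:add;sll ; dual
t=3 i5:mulh ; no-port MUL/BR
t=4 i6+i7:blt;ld ; dual
t=5 i8:beq ; no-port BR/BR
t=6 i9+i10:blt;add ; dual
t=7 i11:and ; tail

ISSUED = 6,7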